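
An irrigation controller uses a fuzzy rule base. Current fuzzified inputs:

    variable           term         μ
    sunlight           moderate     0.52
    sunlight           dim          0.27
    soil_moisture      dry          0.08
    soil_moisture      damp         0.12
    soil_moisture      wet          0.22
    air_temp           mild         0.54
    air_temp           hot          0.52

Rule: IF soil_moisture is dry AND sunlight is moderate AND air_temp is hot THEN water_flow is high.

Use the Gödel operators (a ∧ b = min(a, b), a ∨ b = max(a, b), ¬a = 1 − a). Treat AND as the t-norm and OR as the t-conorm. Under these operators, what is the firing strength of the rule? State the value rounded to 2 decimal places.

firing strength: dry=0.08, moderate=0.52, hot=0.52; AND[min(a, b)] → w = 0.08

0.08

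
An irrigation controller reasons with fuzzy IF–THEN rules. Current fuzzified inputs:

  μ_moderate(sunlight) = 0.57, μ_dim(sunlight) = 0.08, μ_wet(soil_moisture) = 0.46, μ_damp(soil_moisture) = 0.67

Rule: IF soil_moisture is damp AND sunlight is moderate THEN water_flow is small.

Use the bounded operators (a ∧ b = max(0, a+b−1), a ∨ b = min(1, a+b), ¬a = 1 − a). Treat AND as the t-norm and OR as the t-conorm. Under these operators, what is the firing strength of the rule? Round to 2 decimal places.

firing strength: damp=0.67, moderate=0.57; AND[max(0, a+b−1)] → w = 0.24

0.24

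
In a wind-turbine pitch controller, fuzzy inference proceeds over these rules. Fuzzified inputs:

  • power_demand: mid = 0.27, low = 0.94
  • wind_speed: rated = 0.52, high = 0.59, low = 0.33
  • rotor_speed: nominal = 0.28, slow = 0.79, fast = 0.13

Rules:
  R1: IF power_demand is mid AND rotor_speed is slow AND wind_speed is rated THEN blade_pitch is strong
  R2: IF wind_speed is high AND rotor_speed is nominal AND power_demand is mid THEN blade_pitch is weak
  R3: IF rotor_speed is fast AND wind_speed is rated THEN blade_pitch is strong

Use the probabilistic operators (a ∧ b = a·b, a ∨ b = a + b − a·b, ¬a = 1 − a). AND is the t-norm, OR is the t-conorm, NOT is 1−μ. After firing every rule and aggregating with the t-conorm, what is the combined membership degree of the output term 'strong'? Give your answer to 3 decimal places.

0.171

R1: mid=0.27, slow=0.79, rated=0.52; AND[a·b] → w = 0.1109
R2: high=0.59, nominal=0.28, mid=0.27; AND[a·b] → w = 0.0446
R3: fast=0.13, rated=0.52; AND[a·b] → w = 0.0676
Rules with consequent 'strong': {R1, R3} → strengths 0.1109, 0.0676
Aggregate via t-conorm [a + b − a·b]: 0.1710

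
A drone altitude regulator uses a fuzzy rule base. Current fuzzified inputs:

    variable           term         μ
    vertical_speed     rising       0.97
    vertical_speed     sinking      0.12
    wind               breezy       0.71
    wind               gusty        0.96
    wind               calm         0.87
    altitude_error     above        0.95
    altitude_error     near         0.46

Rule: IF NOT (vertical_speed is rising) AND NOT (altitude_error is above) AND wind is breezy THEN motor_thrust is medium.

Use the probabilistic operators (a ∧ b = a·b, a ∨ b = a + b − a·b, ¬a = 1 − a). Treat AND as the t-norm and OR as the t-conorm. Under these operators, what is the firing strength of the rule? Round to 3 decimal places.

firing strength: ¬rising=1−0.97=0.03, ¬above=1−0.95=0.05, breezy=0.71; AND[a·b] → w = 0.0011

0.001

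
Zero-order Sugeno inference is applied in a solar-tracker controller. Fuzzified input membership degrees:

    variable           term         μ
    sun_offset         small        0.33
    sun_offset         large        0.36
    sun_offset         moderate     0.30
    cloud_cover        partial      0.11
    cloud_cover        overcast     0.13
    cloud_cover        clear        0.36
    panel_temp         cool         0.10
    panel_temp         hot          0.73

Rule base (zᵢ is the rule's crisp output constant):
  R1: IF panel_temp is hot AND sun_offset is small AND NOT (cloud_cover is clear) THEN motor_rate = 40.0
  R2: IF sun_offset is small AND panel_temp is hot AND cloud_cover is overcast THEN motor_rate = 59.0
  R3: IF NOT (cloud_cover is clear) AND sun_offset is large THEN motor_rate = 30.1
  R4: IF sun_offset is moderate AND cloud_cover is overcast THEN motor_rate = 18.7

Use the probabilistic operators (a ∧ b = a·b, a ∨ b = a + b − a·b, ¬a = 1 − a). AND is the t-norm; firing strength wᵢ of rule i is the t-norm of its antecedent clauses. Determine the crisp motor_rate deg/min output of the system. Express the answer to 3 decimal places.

R1 (z=40.0): hot=0.73, small=0.33, ¬clear=1−0.36=0.64; AND[a·b] → w = 0.1542
R2 (z=59.0): small=0.33, hot=0.73, overcast=0.13; AND[a·b] → w = 0.0313
R3 (z=30.1): ¬clear=1−0.36=0.64, large=0.36; AND[a·b] → w = 0.2304
R4 (z=18.7): moderate=0.30, overcast=0.13; AND[a·b] → w = 0.0390
Weighted average = (0.1542·40.0 + 0.0313·59.0 + 0.2304·30.1 + 0.0390·18.7) / (0.1542 + 0.0313 + 0.2304 + 0.0390)
  = 15.6791 / 0.4549 = 34.468

34.468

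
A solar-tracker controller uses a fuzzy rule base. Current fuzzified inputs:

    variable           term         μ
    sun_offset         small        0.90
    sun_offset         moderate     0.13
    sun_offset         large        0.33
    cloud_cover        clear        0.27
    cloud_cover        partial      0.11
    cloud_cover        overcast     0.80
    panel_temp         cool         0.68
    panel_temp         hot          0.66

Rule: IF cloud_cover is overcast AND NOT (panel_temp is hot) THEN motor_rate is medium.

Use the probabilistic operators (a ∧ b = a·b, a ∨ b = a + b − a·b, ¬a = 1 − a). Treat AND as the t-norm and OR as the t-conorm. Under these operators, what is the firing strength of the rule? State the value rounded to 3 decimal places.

0.272

firing strength: overcast=0.80, ¬hot=1−0.66=0.34; AND[a·b] → w = 0.2720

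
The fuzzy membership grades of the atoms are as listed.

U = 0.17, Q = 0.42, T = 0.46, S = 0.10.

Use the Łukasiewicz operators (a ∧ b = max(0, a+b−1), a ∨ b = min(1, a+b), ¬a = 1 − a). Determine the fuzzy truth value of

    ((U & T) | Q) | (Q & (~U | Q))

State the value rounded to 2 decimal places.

U & T = max(0, a+b−1) on (0.17, 0.46) = 0.00
(U & T) | Q = min(1, a+b) on (0.00, 0.42) = 0.42
~U = 1 − 0.17 = 0.83
~U | Q = min(1, a+b) on (0.83, 0.42) = 1.00
Q & (~U | Q) = max(0, a+b−1) on (0.42, 1.00) = 0.42
((U & T) | Q) | (Q & (~U | Q)) = min(1, a+b) on (0.42, 0.42) = 0.84

0.84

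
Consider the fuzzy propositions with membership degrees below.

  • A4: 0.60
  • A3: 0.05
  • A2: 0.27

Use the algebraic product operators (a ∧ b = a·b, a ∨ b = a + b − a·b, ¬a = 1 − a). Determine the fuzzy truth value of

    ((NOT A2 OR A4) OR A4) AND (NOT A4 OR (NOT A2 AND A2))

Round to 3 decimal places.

NOT A2 = 1 − 0.2700 = 0.7300
NOT A2 OR A4 = a + b − a·b on (0.7300, 0.6000) = 0.8920
(NOT A2 OR A4) OR A4 = a + b − a·b on (0.8920, 0.6000) = 0.9568
NOT A4 = 1 − 0.6000 = 0.4000
NOT A2 = 1 − 0.2700 = 0.7300
NOT A2 AND A2 = a·b on (0.7300, 0.2700) = 0.1971
NOT A4 OR (NOT A2 AND A2) = a + b − a·b on (0.4000, 0.1971) = 0.5183
((NOT A2 OR A4) OR A4) AND (NOT A4 OR (NOT A2 AND A2)) = a·b on (0.9568, 0.5183) = 0.4959

0.496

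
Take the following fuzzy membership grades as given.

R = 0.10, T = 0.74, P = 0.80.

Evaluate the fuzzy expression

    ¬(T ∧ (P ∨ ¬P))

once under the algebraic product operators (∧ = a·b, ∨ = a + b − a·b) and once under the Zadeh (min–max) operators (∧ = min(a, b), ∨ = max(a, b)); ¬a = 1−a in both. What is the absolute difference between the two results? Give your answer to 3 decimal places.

Under algebraic product:
  ¬P = 1 − 0.8000 = 0.2000
  P ∨ ¬P = a + b − a·b on (0.8000, 0.2000) = 0.8400
  T ∧ (P ∨ ¬P) = a·b on (0.7400, 0.8400) = 0.6216
  ¬(T ∧ (P ∨ ¬P)) = 1 − 0.6216 = 0.3784
  → value = 0.3784
Under Zadeh (min–max):
  ¬P = 1 − 0.80 = 0.20
  P ∨ ¬P = max(a, b) on (0.80, 0.20) = 0.80
  T ∧ (P ∨ ¬P) = min(a, b) on (0.74, 0.80) = 0.74
  ¬(T ∧ (P ∨ ¬P)) = 1 − 0.74 = 0.26
  → value = 0.2600
|0.3784 − 0.2600| = 0.118

0.118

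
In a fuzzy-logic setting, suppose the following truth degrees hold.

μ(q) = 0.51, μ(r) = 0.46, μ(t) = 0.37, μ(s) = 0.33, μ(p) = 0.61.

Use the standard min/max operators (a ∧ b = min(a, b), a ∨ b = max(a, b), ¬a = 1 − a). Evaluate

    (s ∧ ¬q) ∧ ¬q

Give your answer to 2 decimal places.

¬q = 1 − 0.51 = 0.49
s ∧ ¬q = min(a, b) on (0.33, 0.49) = 0.33
¬q = 1 − 0.51 = 0.49
(s ∧ ¬q) ∧ ¬q = min(a, b) on (0.33, 0.49) = 0.33

0.33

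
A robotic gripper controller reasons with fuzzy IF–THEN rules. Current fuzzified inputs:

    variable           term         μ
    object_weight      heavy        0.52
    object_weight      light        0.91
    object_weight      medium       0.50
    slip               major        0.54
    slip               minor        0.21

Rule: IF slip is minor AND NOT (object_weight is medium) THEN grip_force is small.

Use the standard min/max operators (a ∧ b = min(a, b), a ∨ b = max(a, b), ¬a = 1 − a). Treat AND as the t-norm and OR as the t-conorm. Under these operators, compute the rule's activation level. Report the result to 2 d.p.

0.21

firing strength: minor=0.21, ¬medium=1−0.50=0.50; AND[min(a, b)] → w = 0.21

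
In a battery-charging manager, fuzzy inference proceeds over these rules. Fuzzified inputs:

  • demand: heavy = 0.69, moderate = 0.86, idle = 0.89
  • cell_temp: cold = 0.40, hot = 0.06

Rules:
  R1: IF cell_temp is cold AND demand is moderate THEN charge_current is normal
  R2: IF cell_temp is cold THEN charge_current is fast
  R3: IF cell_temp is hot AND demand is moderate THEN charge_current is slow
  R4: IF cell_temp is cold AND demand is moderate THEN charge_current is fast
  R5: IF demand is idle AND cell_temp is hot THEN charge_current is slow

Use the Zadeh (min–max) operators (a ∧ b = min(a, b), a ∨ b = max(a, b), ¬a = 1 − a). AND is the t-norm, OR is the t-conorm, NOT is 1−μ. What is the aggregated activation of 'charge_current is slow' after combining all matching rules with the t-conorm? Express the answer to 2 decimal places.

R1: cold=0.40, moderate=0.86; AND[min(a, b)] → w = 0.40
R2: cold=0.40 → w = 0.40
R3: hot=0.06, moderate=0.86; AND[min(a, b)] → w = 0.06
R4: cold=0.40, moderate=0.86; AND[min(a, b)] → w = 0.40
R5: idle=0.89, hot=0.06; AND[min(a, b)] → w = 0.06
Rules with consequent 'slow': {R3, R5} → strengths 0.06, 0.06
Aggregate via t-conorm [max(a, b)]: 0.06

0.06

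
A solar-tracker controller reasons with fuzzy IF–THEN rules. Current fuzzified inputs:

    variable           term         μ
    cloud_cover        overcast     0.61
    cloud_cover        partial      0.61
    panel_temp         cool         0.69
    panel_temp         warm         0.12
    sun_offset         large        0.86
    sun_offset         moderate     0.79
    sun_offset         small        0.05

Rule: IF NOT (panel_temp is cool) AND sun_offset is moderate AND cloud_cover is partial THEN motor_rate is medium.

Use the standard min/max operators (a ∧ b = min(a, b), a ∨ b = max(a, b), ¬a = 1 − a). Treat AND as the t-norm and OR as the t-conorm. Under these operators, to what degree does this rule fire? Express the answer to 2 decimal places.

0.31

firing strength: ¬cool=1−0.69=0.31, moderate=0.79, partial=0.61; AND[min(a, b)] → w = 0.31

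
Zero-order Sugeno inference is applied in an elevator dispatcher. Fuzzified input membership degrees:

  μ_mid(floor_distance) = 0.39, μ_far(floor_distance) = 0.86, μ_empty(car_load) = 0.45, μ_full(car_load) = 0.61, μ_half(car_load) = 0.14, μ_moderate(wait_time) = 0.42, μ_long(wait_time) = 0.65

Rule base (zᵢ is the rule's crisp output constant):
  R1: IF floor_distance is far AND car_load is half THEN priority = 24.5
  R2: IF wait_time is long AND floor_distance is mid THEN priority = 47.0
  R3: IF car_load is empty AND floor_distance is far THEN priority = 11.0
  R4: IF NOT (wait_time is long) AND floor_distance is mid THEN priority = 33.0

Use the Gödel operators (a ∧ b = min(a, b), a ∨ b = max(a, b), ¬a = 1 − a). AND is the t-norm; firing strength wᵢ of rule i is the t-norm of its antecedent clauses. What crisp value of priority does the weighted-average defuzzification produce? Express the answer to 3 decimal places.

R1 (z=24.5): far=0.86, half=0.14; AND[min(a, b)] → w = 0.14
R2 (z=47.0): long=0.65, mid=0.39; AND[min(a, b)] → w = 0.39
R3 (z=11.0): empty=0.45, far=0.86; AND[min(a, b)] → w = 0.45
R4 (z=33.0): ¬long=1−0.65=0.35, mid=0.39; AND[min(a, b)] → w = 0.35
Weighted average = (0.14·24.5 + 0.39·47.0 + 0.45·11.0 + 0.35·33.0) / (0.14 + 0.39 + 0.45 + 0.35)
  = 38.2600 / 1.3300 = 28.767

28.767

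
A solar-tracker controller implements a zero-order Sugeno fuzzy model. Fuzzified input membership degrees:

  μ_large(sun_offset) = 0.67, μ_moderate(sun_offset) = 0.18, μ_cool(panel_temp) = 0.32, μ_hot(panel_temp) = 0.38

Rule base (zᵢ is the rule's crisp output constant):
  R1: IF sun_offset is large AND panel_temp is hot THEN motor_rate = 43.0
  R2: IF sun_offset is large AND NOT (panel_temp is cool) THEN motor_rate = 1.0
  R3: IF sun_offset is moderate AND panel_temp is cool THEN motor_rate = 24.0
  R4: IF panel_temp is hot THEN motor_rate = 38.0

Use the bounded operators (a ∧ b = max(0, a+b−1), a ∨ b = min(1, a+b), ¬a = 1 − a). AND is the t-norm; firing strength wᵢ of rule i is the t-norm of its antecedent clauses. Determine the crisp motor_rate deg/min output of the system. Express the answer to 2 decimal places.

R1 (z=43.0): large=0.67, hot=0.38; AND[max(0, a+b−1)] → w = 0.05
R2 (z=1.0): large=0.67, ¬cool=1−0.32=0.68; AND[max(0, a+b−1)] → w = 0.35
R3 (z=24.0): moderate=0.18, cool=0.32; AND[max(0, a+b−1)] → w = 0.00
R4 (z=38.0): hot=0.38 → w = 0.38
Weighted average = (0.05·43.0 + 0.35·1.0 + 0.00·24.0 + 0.38·38.0) / (0.05 + 0.35 + 0.00 + 0.38)
  = 16.9400 / 0.7800 = 21.72

21.72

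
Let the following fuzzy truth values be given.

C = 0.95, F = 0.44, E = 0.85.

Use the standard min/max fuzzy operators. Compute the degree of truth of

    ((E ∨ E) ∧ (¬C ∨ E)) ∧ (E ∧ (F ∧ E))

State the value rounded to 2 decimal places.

E ∨ E = max(a, b) on (0.85, 0.85) = 0.85
¬C = 1 − 0.95 = 0.05
¬C ∨ E = max(a, b) on (0.05, 0.85) = 0.85
(E ∨ E) ∧ (¬C ∨ E) = min(a, b) on (0.85, 0.85) = 0.85
F ∧ E = min(a, b) on (0.44, 0.85) = 0.44
E ∧ (F ∧ E) = min(a, b) on (0.85, 0.44) = 0.44
((E ∨ E) ∧ (¬C ∨ E)) ∧ (E ∧ (F ∧ E)) = min(a, b) on (0.85, 0.44) = 0.44

0.44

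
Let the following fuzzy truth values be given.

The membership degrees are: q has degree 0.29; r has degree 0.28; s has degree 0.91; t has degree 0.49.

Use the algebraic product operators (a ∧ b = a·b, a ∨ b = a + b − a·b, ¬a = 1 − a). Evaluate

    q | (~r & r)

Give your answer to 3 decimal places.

0.433

~r = 1 − 0.2800 = 0.7200
~r & r = a·b on (0.7200, 0.2800) = 0.2016
q | (~r & r) = a + b − a·b on (0.2900, 0.2016) = 0.4331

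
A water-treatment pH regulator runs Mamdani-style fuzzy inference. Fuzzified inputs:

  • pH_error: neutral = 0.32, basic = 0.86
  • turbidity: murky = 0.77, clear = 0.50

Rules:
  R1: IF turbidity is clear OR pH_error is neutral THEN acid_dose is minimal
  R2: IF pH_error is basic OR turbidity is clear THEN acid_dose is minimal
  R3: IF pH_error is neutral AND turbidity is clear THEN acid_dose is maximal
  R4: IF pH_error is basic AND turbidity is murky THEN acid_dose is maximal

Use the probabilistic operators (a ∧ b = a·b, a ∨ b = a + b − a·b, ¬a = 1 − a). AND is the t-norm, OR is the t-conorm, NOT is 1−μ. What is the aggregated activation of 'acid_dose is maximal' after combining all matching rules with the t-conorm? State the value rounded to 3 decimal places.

0.716

R1: clear=0.50, neutral=0.32; OR[a + b − a·b] → w = 0.6600
R2: basic=0.86, clear=0.50; OR[a + b − a·b] → w = 0.9300
R3: neutral=0.32, clear=0.50; AND[a·b] → w = 0.1600
R4: basic=0.86, murky=0.77; AND[a·b] → w = 0.6622
Rules with consequent 'maximal': {R3, R4} → strengths 0.1600, 0.6622
Aggregate via t-conorm [a + b − a·b]: 0.7162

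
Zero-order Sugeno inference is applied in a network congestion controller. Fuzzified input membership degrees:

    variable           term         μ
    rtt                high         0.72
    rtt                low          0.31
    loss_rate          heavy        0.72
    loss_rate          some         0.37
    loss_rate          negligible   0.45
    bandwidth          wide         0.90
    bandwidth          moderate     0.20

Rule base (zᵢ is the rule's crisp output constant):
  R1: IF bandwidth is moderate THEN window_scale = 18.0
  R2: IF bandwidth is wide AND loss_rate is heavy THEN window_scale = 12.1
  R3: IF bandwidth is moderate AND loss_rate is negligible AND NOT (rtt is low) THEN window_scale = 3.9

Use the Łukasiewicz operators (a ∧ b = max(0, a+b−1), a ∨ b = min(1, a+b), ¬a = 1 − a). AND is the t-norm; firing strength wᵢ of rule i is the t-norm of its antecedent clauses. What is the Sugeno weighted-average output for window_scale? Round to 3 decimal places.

R1 (z=18.0): moderate=0.20 → w = 0.20
R2 (z=12.1): wide=0.90, heavy=0.72; AND[max(0, a+b−1)] → w = 0.62
R3 (z=3.9): moderate=0.20, negligible=0.45, ¬low=1−0.31=0.69; AND[max(0, a+b−1)] → w = 0.00
Weighted average = (0.20·18.0 + 0.62·12.1 + 0.00·3.9) / (0.20 + 0.62 + 0.00)
  = 11.1020 / 0.8200 = 13.539

13.539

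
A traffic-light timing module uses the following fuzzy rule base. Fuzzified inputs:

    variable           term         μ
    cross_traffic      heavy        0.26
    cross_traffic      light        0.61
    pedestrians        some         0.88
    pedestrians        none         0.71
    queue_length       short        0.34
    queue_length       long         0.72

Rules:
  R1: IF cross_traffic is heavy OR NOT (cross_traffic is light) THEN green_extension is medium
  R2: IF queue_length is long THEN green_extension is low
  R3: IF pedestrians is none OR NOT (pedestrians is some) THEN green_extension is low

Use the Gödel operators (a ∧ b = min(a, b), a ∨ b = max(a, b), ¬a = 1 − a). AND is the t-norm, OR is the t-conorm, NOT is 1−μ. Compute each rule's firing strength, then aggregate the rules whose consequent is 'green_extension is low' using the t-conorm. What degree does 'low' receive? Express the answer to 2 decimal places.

0.72

R1: heavy=0.26, ¬light=1−0.61=0.39; OR[max(a, b)] → w = 0.39
R2: long=0.72 → w = 0.72
R3: none=0.71, ¬some=1−0.88=0.12; OR[max(a, b)] → w = 0.71
Rules with consequent 'low': {R2, R3} → strengths 0.72, 0.71
Aggregate via t-conorm [max(a, b)]: 0.72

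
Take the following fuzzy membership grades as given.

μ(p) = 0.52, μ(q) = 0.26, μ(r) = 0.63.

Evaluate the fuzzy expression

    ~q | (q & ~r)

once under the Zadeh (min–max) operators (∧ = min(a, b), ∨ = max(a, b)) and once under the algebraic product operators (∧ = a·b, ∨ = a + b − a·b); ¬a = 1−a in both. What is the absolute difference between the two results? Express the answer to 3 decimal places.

Under Zadeh (min–max):
  ~q = 1 − 0.26 = 0.74
  ~r = 1 − 0.63 = 0.37
  q & ~r = min(a, b) on (0.26, 0.37) = 0.26
  ~q | (q & ~r) = max(a, b) on (0.74, 0.26) = 0.74
  → value = 0.7400
Under algebraic product:
  ~q = 1 − 0.2600 = 0.7400
  ~r = 1 − 0.6300 = 0.3700
  q & ~r = a·b on (0.2600, 0.3700) = 0.0962
  ~q | (q & ~r) = a + b − a·b on (0.7400, 0.0962) = 0.7650
  → value = 0.7650
|0.7400 − 0.7650| = 0.025

0.025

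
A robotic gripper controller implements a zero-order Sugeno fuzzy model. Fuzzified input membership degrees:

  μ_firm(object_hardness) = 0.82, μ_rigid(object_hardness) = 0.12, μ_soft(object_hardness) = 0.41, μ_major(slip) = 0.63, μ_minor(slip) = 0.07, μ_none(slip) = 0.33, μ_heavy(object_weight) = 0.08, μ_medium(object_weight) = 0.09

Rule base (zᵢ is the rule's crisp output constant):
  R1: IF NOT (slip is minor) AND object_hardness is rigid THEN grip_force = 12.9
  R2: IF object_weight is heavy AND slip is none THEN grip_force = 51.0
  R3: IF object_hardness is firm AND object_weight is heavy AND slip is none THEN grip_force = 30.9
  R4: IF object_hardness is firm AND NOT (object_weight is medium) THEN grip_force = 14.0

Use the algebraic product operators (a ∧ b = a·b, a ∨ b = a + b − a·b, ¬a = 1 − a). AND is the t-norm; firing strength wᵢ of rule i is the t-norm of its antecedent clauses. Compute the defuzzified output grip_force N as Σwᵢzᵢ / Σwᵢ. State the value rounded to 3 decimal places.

R1 (z=12.9): ¬minor=1−0.07=0.93, rigid=0.12; AND[a·b] → w = 0.1116
R2 (z=51.0): heavy=0.08, none=0.33; AND[a·b] → w = 0.0264
R3 (z=30.9): firm=0.82, heavy=0.08, none=0.33; AND[a·b] → w = 0.0216
R4 (z=14.0): firm=0.82, ¬medium=1−0.09=0.91; AND[a·b] → w = 0.7462
Weighted average = (0.1116·12.9 + 0.0264·51.0 + 0.0216·30.9 + 0.7462·14.0) / (0.1116 + 0.0264 + 0.0216 + 0.7462)
  = 13.9018 / 0.9058 = 15.347

15.347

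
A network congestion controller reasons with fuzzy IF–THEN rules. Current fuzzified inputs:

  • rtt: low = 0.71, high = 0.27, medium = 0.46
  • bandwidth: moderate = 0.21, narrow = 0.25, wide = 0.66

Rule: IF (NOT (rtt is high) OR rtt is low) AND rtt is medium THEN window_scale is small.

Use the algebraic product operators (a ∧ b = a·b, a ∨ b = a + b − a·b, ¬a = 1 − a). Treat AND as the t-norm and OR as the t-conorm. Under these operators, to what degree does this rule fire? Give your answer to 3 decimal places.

0.424

firing strength: (¬high=1−0.27=0.73 OR low=0.71) = 0.9217; AND[a·b] with medium=0.46 → w = 0.4240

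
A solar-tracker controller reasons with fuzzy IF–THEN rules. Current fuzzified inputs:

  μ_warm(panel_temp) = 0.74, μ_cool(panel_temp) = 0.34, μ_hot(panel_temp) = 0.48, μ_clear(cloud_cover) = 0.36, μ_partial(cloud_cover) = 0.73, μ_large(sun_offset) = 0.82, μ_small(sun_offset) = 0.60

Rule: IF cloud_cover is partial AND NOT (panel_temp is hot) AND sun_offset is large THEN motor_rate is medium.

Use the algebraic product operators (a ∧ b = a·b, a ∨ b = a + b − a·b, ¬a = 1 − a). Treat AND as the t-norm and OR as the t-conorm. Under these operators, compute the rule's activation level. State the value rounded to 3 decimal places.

0.311

firing strength: partial=0.73, ¬hot=1−0.48=0.52, large=0.82; AND[a·b] → w = 0.3113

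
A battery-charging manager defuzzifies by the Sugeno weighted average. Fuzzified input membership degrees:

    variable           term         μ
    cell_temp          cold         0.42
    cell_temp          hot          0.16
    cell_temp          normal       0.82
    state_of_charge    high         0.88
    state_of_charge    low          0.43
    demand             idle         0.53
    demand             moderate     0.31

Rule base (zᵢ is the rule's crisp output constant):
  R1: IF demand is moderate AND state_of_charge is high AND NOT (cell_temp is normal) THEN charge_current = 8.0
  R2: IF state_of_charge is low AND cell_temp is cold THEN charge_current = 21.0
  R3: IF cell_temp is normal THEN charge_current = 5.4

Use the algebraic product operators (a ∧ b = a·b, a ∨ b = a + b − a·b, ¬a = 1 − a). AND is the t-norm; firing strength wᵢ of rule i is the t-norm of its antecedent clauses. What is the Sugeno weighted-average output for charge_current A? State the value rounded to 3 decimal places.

R1 (z=8.0): moderate=0.31, high=0.88, ¬normal=1−0.82=0.18; AND[a·b] → w = 0.0491
R2 (z=21.0): low=0.43, cold=0.42; AND[a·b] → w = 0.1806
R3 (z=5.4): normal=0.82 → w = 0.8200
Weighted average = (0.0491·8.0 + 0.1806·21.0 + 0.8200·5.4) / (0.0491 + 0.1806 + 0.8200)
  = 8.6134 / 1.0497 = 8.206

8.206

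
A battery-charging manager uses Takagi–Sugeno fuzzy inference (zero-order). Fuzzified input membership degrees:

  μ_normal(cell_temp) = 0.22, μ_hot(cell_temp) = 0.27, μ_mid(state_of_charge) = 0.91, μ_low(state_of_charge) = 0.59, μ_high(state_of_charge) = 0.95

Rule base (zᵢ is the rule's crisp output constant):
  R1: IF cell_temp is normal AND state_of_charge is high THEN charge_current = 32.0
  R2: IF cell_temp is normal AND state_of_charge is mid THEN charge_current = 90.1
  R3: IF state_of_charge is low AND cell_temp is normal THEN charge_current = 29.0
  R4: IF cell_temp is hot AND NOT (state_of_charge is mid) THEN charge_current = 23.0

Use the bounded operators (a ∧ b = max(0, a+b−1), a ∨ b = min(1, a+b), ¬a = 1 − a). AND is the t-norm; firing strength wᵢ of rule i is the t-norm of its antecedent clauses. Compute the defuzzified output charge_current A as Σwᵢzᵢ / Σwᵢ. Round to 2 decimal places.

57.18

R1 (z=32.0): normal=0.22, high=0.95; AND[max(0, a+b−1)] → w = 0.17
R2 (z=90.1): normal=0.22, mid=0.91; AND[max(0, a+b−1)] → w = 0.13
R3 (z=29.0): low=0.59, normal=0.22; AND[max(0, a+b−1)] → w = 0.00
R4 (z=23.0): hot=0.27, ¬mid=1−0.91=0.09; AND[max(0, a+b−1)] → w = 0.00
Weighted average = (0.17·32.0 + 0.13·90.1 + 0.00·29.0 + 0.00·23.0) / (0.17 + 0.13 + 0.00 + 0.00)
  = 17.1530 / 0.3000 = 57.18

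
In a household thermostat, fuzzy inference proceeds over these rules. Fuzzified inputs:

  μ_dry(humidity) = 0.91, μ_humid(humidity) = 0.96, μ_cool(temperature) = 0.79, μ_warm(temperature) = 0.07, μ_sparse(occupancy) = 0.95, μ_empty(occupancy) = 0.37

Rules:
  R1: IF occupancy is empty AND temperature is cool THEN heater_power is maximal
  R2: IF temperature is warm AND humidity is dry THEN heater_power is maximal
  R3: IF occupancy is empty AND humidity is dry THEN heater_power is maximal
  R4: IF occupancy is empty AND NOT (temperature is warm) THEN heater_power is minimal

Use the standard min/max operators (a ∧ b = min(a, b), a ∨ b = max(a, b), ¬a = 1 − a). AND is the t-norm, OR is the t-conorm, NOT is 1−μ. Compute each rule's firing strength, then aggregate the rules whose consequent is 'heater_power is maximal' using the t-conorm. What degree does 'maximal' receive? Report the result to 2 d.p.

0.37

R1: empty=0.37, cool=0.79; AND[min(a, b)] → w = 0.37
R2: warm=0.07, dry=0.91; AND[min(a, b)] → w = 0.07
R3: empty=0.37, dry=0.91; AND[min(a, b)] → w = 0.37
R4: empty=0.37, ¬warm=1−0.07=0.93; AND[min(a, b)] → w = 0.37
Rules with consequent 'maximal': {R1, R2, R3} → strengths 0.37, 0.07, 0.37
Aggregate via t-conorm [max(a, b)]: 0.37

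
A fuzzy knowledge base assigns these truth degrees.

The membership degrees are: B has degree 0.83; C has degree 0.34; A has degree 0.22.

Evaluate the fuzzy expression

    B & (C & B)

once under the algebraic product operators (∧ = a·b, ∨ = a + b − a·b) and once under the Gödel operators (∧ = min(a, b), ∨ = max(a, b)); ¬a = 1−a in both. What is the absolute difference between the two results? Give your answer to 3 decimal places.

0.106

Under algebraic product:
  C & B = a·b on (0.3400, 0.8300) = 0.2822
  B & (C & B) = a·b on (0.8300, 0.2822) = 0.2342
  → value = 0.2342
Under Gödel:
  C & B = min(a, b) on (0.34, 0.83) = 0.34
  B & (C & B) = min(a, b) on (0.83, 0.34) = 0.34
  → value = 0.3400
|0.2342 − 0.3400| = 0.106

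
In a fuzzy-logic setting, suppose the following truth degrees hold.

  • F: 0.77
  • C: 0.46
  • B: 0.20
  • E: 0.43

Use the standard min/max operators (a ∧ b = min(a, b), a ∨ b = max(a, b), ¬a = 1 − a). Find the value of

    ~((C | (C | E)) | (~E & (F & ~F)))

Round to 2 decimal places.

C | E = max(a, b) on (0.46, 0.43) = 0.46
C | (C | E) = max(a, b) on (0.46, 0.46) = 0.46
~E = 1 − 0.43 = 0.57
~F = 1 − 0.77 = 0.23
F & ~F = min(a, b) on (0.77, 0.23) = 0.23
~E & (F & ~F) = min(a, b) on (0.57, 0.23) = 0.23
(C | (C | E)) | (~E & (F & ~F)) = max(a, b) on (0.46, 0.23) = 0.46
~((C | (C | E)) | (~E & (F & ~F))) = 1 − 0.46 = 0.54

0.54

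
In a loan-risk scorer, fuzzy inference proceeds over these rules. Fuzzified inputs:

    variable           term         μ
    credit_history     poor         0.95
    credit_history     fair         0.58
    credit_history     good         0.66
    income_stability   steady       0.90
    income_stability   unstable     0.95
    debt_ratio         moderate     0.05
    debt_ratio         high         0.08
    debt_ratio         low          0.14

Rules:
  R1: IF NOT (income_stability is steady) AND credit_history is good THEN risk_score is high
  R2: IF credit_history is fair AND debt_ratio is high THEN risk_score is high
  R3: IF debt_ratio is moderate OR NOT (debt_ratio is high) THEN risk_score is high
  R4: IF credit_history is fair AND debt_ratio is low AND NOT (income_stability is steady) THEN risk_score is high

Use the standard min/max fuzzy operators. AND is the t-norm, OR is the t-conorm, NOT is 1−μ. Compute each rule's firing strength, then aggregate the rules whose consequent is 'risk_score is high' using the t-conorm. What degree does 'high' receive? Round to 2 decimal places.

0.92

R1: ¬steady=1−0.90=0.10, good=0.66; AND[min(a, b)] → w = 0.10
R2: fair=0.58, high=0.08; AND[min(a, b)] → w = 0.08
R3: moderate=0.05, ¬high=1−0.08=0.92; OR[max(a, b)] → w = 0.92
R4: fair=0.58, low=0.14, ¬steady=1−0.90=0.10; AND[min(a, b)] → w = 0.10
Rules with consequent 'high': {R1, R2, R3, R4} → strengths 0.10, 0.08, 0.92, 0.10
Aggregate via t-conorm [max(a, b)]: 0.92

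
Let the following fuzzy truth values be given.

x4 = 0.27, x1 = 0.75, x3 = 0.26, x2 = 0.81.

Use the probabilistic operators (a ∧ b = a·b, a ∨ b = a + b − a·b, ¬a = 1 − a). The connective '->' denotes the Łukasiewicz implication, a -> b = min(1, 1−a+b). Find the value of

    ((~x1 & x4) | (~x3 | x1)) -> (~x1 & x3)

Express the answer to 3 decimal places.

~x1 = 1 − 0.7500 = 0.2500
~x1 & x4 = a·b on (0.2500, 0.2700) = 0.0675
~x3 = 1 − 0.2600 = 0.7400
~x3 | x1 = a + b − a·b on (0.7400, 0.7500) = 0.9350
(~x1 & x4) | (~x3 | x1) = a + b − a·b on (0.0675, 0.9350) = 0.9394
~x1 = 1 − 0.7500 = 0.2500
~x1 & x3 = a·b on (0.2500, 0.2600) = 0.0650
((~x1 & x4) | (~x3 | x1)) -> (~x1 & x3)  [Łukasiewicz: min(1, 1−a+b)] with a=0.9394, b=0.0650 → 0.1256

0.126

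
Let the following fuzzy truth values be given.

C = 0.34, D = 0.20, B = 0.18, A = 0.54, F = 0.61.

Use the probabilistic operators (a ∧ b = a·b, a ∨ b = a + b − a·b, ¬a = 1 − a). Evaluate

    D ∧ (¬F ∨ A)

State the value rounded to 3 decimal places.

¬F = 1 − 0.6100 = 0.3900
¬F ∨ A = a + b − a·b on (0.3900, 0.5400) = 0.7194
D ∧ (¬F ∨ A) = a·b on (0.2000, 0.7194) = 0.1439

0.144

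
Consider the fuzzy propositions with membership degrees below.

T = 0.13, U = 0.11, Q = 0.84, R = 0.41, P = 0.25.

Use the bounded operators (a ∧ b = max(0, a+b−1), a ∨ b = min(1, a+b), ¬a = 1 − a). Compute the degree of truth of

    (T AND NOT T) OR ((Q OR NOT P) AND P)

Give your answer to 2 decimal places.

0.25

NOT T = 1 − 0.13 = 0.87
T AND NOT T = max(0, a+b−1) on (0.13, 0.87) = 0.00
NOT P = 1 − 0.25 = 0.75
Q OR NOT P = min(1, a+b) on (0.84, 0.75) = 1.00
(Q OR NOT P) AND P = max(0, a+b−1) on (1.00, 0.25) = 0.25
(T AND NOT T) OR ((Q OR NOT P) AND P) = min(1, a+b) on (0.00, 0.25) = 0.25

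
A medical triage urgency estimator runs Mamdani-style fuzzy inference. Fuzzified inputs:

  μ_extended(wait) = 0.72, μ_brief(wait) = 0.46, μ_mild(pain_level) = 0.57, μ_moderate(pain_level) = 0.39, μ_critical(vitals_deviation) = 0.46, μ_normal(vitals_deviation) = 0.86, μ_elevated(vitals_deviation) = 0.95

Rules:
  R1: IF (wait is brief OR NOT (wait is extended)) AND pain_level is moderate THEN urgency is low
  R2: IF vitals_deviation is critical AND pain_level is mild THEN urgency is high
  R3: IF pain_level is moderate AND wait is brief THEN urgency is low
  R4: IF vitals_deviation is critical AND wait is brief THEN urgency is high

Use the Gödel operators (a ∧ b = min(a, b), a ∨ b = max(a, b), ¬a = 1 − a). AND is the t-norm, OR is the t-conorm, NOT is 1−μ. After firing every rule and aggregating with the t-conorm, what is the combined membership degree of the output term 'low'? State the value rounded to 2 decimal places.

R1: (brief=0.46 OR ¬extended=1−0.72=0.28) = 0.46; AND[min(a, b)] with moderate=0.39 → w = 0.39
R2: critical=0.46, mild=0.57; AND[min(a, b)] → w = 0.46
R3: moderate=0.39, brief=0.46; AND[min(a, b)] → w = 0.39
R4: critical=0.46, brief=0.46; AND[min(a, b)] → w = 0.46
Rules with consequent 'low': {R1, R3} → strengths 0.39, 0.39
Aggregate via t-conorm [max(a, b)]: 0.39

0.39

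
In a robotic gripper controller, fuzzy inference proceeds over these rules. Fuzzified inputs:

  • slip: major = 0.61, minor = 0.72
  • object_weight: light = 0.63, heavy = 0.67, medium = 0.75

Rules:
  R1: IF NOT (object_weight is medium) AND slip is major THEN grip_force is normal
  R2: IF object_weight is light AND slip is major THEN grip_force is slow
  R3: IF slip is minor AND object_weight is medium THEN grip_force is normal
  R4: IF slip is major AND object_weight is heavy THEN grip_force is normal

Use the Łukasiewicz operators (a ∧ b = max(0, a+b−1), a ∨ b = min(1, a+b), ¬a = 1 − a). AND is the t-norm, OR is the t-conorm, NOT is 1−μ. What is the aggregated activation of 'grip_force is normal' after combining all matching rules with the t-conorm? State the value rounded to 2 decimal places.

R1: ¬medium=1−0.75=0.25, major=0.61; AND[max(0, a+b−1)] → w = 0.00
R2: light=0.63, major=0.61; AND[max(0, a+b−1)] → w = 0.24
R3: minor=0.72, medium=0.75; AND[max(0, a+b−1)] → w = 0.47
R4: major=0.61, heavy=0.67; AND[max(0, a+b−1)] → w = 0.28
Rules with consequent 'normal': {R1, R3, R4} → strengths 0.00, 0.47, 0.28
Aggregate via t-conorm [min(1, a+b)]: 0.75

0.75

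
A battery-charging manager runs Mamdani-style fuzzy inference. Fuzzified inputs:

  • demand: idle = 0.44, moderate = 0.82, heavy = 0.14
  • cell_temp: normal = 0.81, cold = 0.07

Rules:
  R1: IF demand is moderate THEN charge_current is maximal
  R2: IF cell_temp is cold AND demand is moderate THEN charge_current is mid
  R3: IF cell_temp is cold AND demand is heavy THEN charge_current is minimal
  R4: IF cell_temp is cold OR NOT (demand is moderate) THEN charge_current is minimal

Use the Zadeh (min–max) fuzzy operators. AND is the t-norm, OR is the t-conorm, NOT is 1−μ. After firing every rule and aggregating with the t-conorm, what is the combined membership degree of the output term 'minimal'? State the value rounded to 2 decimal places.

0.18

R1: moderate=0.82 → w = 0.82
R2: cold=0.07, moderate=0.82; AND[min(a, b)] → w = 0.07
R3: cold=0.07, heavy=0.14; AND[min(a, b)] → w = 0.07
R4: cold=0.07, ¬moderate=1−0.82=0.18; OR[max(a, b)] → w = 0.18
Rules with consequent 'minimal': {R3, R4} → strengths 0.07, 0.18
Aggregate via t-conorm [max(a, b)]: 0.18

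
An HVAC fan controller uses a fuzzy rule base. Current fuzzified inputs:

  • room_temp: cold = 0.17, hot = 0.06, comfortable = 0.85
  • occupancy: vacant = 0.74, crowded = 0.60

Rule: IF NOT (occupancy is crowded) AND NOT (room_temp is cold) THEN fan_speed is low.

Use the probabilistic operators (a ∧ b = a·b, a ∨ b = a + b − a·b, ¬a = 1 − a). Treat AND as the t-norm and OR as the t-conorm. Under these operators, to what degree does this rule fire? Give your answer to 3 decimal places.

firing strength: ¬crowded=1−0.60=0.40, ¬cold=1−0.17=0.83; AND[a·b] → w = 0.3320

0.332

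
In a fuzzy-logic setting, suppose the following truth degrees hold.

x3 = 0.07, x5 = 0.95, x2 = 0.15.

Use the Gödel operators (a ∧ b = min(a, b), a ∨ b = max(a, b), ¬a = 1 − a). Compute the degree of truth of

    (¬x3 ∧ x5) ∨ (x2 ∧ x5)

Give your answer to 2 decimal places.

¬x3 = 1 − 0.07 = 0.93
¬x3 ∧ x5 = min(a, b) on (0.93, 0.95) = 0.93
x2 ∧ x5 = min(a, b) on (0.15, 0.95) = 0.15
(¬x3 ∧ x5) ∨ (x2 ∧ x5) = max(a, b) on (0.93, 0.15) = 0.93

0.93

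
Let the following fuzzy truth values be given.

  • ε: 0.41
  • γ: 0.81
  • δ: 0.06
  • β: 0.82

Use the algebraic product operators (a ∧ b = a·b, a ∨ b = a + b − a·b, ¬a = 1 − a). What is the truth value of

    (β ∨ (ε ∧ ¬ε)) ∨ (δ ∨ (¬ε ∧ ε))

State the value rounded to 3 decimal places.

0.903

¬ε = 1 − 0.4100 = 0.5900
ε ∧ ¬ε = a·b on (0.4100, 0.5900) = 0.2419
β ∨ (ε ∧ ¬ε) = a + b − a·b on (0.8200, 0.2419) = 0.8635
¬ε = 1 − 0.4100 = 0.5900
¬ε ∧ ε = a·b on (0.5900, 0.4100) = 0.2419
δ ∨ (¬ε ∧ ε) = a + b − a·b on (0.0600, 0.2419) = 0.2874
(β ∨ (ε ∧ ¬ε)) ∨ (δ ∨ (¬ε ∧ ε)) = a + b − a·b on (0.8635, 0.2874) = 0.9028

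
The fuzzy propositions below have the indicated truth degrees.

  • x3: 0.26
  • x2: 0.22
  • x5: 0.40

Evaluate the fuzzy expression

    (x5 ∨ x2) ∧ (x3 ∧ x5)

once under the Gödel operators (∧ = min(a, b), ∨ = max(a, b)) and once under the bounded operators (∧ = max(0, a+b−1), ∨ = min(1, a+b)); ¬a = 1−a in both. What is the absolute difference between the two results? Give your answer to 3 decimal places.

0.260

Under Gödel:
  x5 ∨ x2 = max(a, b) on (0.40, 0.22) = 0.40
  x3 ∧ x5 = min(a, b) on (0.26, 0.40) = 0.26
  (x5 ∨ x2) ∧ (x3 ∧ x5) = min(a, b) on (0.40, 0.26) = 0.26
  → value = 0.2600
Under bounded:
  x5 ∨ x2 = min(1, a+b) on (0.40, 0.22) = 0.62
  x3 ∧ x5 = max(0, a+b−1) on (0.26, 0.40) = 0.00
  (x5 ∨ x2) ∧ (x3 ∧ x5) = max(0, a+b−1) on (0.62, 0.00) = 0.00
  → value = 0.0000
|0.2600 − 0.0000| = 0.260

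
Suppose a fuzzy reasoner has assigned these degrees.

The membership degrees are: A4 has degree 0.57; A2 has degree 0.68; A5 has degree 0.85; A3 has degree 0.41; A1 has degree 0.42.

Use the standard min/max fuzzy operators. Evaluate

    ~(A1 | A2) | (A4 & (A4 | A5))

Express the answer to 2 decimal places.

A1 | A2 = max(a, b) on (0.42, 0.68) = 0.68
~(A1 | A2) = 1 − 0.68 = 0.32
A4 | A5 = max(a, b) on (0.57, 0.85) = 0.85
A4 & (A4 | A5) = min(a, b) on (0.57, 0.85) = 0.57
~(A1 | A2) | (A4 & (A4 | A5)) = max(a, b) on (0.32, 0.57) = 0.57

0.57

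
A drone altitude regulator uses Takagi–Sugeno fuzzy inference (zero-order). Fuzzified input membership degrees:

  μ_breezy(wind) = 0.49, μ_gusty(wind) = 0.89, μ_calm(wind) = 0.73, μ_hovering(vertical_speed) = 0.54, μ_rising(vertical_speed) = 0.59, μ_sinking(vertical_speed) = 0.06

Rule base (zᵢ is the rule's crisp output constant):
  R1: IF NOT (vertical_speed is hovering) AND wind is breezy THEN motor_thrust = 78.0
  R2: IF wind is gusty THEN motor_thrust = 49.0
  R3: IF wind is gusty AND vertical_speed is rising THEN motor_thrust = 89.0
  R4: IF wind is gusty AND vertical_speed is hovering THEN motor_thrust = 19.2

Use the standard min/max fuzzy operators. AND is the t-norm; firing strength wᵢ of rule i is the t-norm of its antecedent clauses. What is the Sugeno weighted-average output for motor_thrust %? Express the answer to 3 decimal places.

R1 (z=78.0): ¬hovering=1−0.54=0.46, breezy=0.49; AND[min(a, b)] → w = 0.46
R2 (z=49.0): gusty=0.89 → w = 0.89
R3 (z=89.0): gusty=0.89, rising=0.59; AND[min(a, b)] → w = 0.59
R4 (z=19.2): gusty=0.89, hovering=0.54; AND[min(a, b)] → w = 0.54
Weighted average = (0.46·78.0 + 0.89·49.0 + 0.59·89.0 + 0.54·19.2) / (0.46 + 0.89 + 0.59 + 0.54)
  = 142.3680 / 2.4800 = 57.406

57.406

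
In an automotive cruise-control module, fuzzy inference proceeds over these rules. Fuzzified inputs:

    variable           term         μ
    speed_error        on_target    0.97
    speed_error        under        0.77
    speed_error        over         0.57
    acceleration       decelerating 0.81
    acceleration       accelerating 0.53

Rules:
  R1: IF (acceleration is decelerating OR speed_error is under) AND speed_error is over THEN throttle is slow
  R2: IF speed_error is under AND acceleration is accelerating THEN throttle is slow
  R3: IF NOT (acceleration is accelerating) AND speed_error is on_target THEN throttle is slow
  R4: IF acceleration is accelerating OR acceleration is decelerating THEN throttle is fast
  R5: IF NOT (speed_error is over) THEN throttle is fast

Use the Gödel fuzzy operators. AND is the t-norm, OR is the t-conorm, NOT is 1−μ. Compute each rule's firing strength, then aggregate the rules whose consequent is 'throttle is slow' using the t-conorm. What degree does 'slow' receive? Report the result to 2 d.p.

R1: (decelerating=0.81 OR under=0.77) = 0.81; AND[min(a, b)] with over=0.57 → w = 0.57
R2: under=0.77, accelerating=0.53; AND[min(a, b)] → w = 0.53
R3: ¬accelerating=1−0.53=0.47, on_target=0.97; AND[min(a, b)] → w = 0.47
R4: accelerating=0.53, decelerating=0.81; OR[max(a, b)] → w = 0.81
R5: ¬over=1−0.57=0.43 → w = 0.43
Rules with consequent 'slow': {R1, R2, R3} → strengths 0.57, 0.53, 0.47
Aggregate via t-conorm [max(a, b)]: 0.57

0.57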